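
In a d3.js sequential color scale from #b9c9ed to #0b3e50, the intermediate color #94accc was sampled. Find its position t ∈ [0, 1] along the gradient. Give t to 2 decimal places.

Invert the lerp on the R channel (largest span, 174): t = (148 − 185) / (11 − 185) = -37/-174 = 0.21264.
Check on G: (172 − 201)/(62 − 201) = 0.2086 ✓

0.21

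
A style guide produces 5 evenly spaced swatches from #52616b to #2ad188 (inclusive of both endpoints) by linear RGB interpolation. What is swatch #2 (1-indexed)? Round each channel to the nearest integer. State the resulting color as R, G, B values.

With 5 swatches and endpoints inclusive, swatch 2 sits at t = (2 − 1)/(5 − 1) = 1/4 ≈ 0.25.
#52616b → (82, 97, 107); #2ad188 → (42, 209, 136).
R = 82 + 0.25 × (42 − 82) = 72 → 72
G = 97 + 0.25 × (209 − 97) = 125 → 125
B = 107 + 0.25 × (136 − 107) = 114.25 → 114

(72, 125, 114)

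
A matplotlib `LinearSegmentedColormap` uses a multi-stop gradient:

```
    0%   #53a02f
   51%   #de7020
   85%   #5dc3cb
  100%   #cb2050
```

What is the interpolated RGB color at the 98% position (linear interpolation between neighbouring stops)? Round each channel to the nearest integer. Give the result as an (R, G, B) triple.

(188, 54, 96)

98% lies between the 85% and 100% stops, so the local fraction is t = (98 − 85)/(100 − 85) = 13/15 ≈ 0.8667.
#5dc3cb → (93, 195, 203); #cb2050 → (203, 32, 80).
R = 93 + 0.8667 × (203 − 93) = 188.337 → 188
G = 195 + 0.8667 × (32 − 195) = 53.728 → 54
B = 203 + 0.8667 × (80 − 203) = 96.396 → 96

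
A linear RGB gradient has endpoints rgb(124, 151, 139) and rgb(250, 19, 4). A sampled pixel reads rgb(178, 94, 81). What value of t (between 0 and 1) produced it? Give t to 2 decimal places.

Invert the lerp on the B channel (largest span, 135): t = (81 − 139) / (4 − 139) = -58/-135 = 0.42963.
Check on R: (178 − 124)/(250 − 124) = 0.4286 ✓

0.43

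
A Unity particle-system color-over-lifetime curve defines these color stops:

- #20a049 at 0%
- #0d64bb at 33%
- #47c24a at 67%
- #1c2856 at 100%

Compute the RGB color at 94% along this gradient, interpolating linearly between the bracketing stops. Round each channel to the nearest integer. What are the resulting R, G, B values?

(36, 68, 84)

94% lies between the 67% and 100% stops, so the local fraction is t = (94 − 67)/(100 − 67) = 27/33 ≈ 0.8182.
#47c24a → (71, 194, 74); #1c2856 → (28, 40, 86).
R = 71 + 0.8182 × (28 − 71) = 35.817 → 36
G = 194 + 0.8182 × (40 − 194) = 67.997 → 68
B = 74 + 0.8182 × (86 − 74) = 83.818 → 84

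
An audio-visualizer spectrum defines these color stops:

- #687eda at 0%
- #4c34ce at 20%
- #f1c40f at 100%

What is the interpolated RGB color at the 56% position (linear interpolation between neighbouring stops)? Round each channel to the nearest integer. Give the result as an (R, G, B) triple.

56% lies between the 20% and 100% stops, so the local fraction is t = (56 − 20)/(100 − 20) = 36/80 ≈ 0.45.
#4c34ce → (76, 52, 206); #f1c40f → (241, 196, 15).
R = 76 + 0.45 × (241 − 76) = 150.25 → 150
G = 52 + 0.45 × (196 − 52) = 116.8 → 117
B = 206 + 0.45 × (15 − 206) = 120.05 → 120

(150, 117, 120)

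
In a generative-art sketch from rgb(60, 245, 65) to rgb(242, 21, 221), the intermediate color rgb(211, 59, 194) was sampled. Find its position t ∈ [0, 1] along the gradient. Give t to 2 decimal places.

Invert the lerp on the G channel (largest span, 224): t = (59 − 245) / (21 − 245) = -186/-224 = 0.83036.
Check on R: (211 − 60)/(242 − 60) = 0.8297 ✓

0.83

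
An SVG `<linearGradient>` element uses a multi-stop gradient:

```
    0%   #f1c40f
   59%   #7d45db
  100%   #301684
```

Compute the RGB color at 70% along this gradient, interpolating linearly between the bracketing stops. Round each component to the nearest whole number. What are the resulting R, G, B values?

70% lies between the 59% and 100% stops, so the local fraction is t = (70 − 59)/(100 − 59) = 11/41 ≈ 0.2683.
#7d45db → (125, 69, 219); #301684 → (48, 22, 132).
R = 125 + 0.2683 × (48 − 125) = 104.341 → 104
G = 69 + 0.2683 × (22 − 69) = 56.39 → 56
B = 219 + 0.2683 × (132 − 219) = 195.658 → 196

(104, 56, 196)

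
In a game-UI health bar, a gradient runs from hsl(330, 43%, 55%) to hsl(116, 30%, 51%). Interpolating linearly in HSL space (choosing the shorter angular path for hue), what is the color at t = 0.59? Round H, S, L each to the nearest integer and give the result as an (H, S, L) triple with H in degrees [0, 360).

(56, 35, 53)

Hue: 116 − 330 = -214°, but |-214| > 180 so the shorter arc goes the other way: Δh = -214 + 360 = 146°.
H = 330 + 0.59 × (146) = 416.14 → 416 → 416 mod 360 = 56°
S = 43 + 0.59 × (30 − 43) = 35.33 → 35%
L = 55 + 0.59 × (51 − 55) = 52.64 → 53%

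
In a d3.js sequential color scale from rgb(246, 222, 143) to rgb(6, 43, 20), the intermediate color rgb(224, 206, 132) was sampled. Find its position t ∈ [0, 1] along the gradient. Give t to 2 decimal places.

0.09

Invert the lerp on the R channel (largest span, 240): t = (224 − 246) / (6 − 246) = -22/-240 = 0.091667.
Check on G: (206 − 222)/(43 − 222) = 0.08939 ✓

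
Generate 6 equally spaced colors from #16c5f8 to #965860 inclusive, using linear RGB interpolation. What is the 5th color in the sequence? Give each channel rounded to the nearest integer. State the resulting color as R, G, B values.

With 6 swatches and endpoints inclusive, swatch 5 sits at t = (5 − 1)/(6 − 1) = 4/5 ≈ 0.8.
#16c5f8 → (22, 197, 248); #965860 → (150, 88, 96).
R = 22 + 0.8 × (150 − 22) = 124.4 → 124
G = 197 + 0.8 × (88 − 197) = 109.8 → 110
B = 248 + 0.8 × (96 − 248) = 126.4 → 126

(124, 110, 126)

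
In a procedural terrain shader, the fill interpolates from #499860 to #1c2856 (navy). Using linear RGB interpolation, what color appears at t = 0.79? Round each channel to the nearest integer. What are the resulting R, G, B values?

#499860 → (73, 152, 96); #1c2856 → (28, 40, 86).
R = 73 + 0.79 × (28 − 73) = 73 + 0.79 × -45 = 37.45 → 37
G = 152 + 0.79 × (40 − 152) = 152 + 0.79 × -112 = 63.52 → 64
B = 96 + 0.79 × (86 − 96) = 96 + 0.79 × -10 = 88.1 → 88

(37, 64, 88)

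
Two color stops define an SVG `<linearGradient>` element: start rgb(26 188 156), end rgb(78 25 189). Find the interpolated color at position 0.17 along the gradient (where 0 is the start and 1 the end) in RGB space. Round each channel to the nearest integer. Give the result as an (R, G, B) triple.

(35, 160, 162)

R = 26 + 0.17 × (78 − 26) = 26 + 0.17 × 52 = 34.84 → 35
G = 188 + 0.17 × (25 − 188) = 188 + 0.17 × -163 = 160.29 → 160
B = 156 + 0.17 × (189 − 156) = 156 + 0.17 × 33 = 161.61 → 162
So the blended color is (35, 160, 162), about #23a0a2.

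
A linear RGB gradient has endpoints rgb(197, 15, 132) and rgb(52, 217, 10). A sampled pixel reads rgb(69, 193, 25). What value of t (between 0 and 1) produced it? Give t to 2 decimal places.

0.88

Invert the lerp on the G channel (largest span, 202): t = (193 − 15) / (217 − 15) = 178/202 = 0.88119.
Check on R: (69 − 197)/(52 − 197) = 0.8828 ✓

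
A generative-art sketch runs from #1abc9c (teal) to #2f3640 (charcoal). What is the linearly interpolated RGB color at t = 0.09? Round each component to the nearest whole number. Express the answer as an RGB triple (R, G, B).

(28, 176, 148)

#1abc9c → (26, 188, 156); #2f3640 → (47, 54, 64).
R = 26 + 0.09 × (47 − 26) = 26 + 0.09 × 21 = 27.89 → 28
G = 188 + 0.09 × (54 − 188) = 188 + 0.09 × -134 = 175.94 → 176
B = 156 + 0.09 × (64 − 156) = 156 + 0.09 × -92 = 147.72 → 148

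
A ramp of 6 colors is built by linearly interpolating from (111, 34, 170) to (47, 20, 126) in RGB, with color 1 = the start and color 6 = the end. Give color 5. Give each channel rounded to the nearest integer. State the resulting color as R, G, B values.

With 6 swatches and endpoints inclusive, swatch 5 sits at t = (5 − 1)/(6 − 1) = 4/5 ≈ 0.8.
R = 111 + 0.8 × (47 − 111) = 59.8 → 60
G = 34 + 0.8 × (20 − 34) = 22.8 → 23
B = 170 + 0.8 × (126 − 170) = 134.8 → 135

(60, 23, 135)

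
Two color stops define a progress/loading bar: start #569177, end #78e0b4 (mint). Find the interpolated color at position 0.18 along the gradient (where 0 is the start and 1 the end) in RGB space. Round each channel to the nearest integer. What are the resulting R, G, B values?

#569177 → (86, 145, 119); #78e0b4 → (120, 224, 180).
R = 86 + 0.18 × (120 − 86) = 86 + 0.18 × 34 = 92.12 → 92
G = 145 + 0.18 × (224 − 145) = 145 + 0.18 × 79 = 159.22 → 159
B = 119 + 0.18 × (180 − 119) = 119 + 0.18 × 61 = 129.98 → 130

(92, 159, 130)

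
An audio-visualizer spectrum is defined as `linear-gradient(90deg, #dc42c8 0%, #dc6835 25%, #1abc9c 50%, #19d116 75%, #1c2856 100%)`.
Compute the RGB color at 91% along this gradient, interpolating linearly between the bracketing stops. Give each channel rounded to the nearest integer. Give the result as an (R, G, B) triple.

91% lies between the 75% and 100% stops, so the local fraction is t = (91 − 75)/(100 − 75) = 16/25 ≈ 0.64.
#19d116 → (25, 209, 22); #1c2856 → (28, 40, 86).
R = 25 + 0.64 × (28 − 25) = 26.92 → 27
G = 209 + 0.64 × (40 − 209) = 100.84 → 101
B = 22 + 0.64 × (86 − 22) = 62.96 → 63

(27, 101, 63)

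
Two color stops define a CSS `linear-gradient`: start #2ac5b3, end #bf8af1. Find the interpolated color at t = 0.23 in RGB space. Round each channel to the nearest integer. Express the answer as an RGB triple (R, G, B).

#2ac5b3 → (42, 197, 179); #bf8af1 → (191, 138, 241).
R = 42 + 0.23 × (191 − 42) = 42 + 0.23 × 149 = 76.27 → 76
G = 197 + 0.23 × (138 − 197) = 197 + 0.23 × -59 = 183.43 → 183
B = 179 + 0.23 × (241 − 179) = 179 + 0.23 × 62 = 193.26 → 193
So the blended color is (76, 183, 193), about #4cb7c1.

(76, 183, 193)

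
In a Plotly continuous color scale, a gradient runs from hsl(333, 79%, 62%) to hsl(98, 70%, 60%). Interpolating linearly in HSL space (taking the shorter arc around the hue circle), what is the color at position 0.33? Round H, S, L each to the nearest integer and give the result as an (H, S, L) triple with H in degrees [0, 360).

(14, 76, 61)

Hue: 98 − 333 = -235°, but |-235| > 180 so the shorter arc goes the other way: Δh = -235 + 360 = 125°.
H = 333 + 0.33 × (125) = 374.25 → 374 → 374 mod 360 = 14°
S = 79 + 0.33 × (70 − 79) = 76.03 → 76%
L = 62 + 0.33 × (60 − 62) = 61.34 → 61%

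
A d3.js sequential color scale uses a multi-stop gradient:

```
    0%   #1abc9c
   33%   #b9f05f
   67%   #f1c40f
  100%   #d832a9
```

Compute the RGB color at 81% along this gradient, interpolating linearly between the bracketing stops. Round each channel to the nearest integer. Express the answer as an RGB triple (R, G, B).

(230, 134, 80)

81% lies between the 67% and 100% stops, so the local fraction is t = (81 − 67)/(100 − 67) = 14/33 ≈ 0.4242.
#f1c40f → (241, 196, 15); #d832a9 → (216, 50, 169).
R = 241 + 0.4242 × (216 − 241) = 230.395 → 230
G = 196 + 0.4242 × (50 − 196) = 134.067 → 134
B = 15 + 0.4242 × (169 − 15) = 80.327 → 80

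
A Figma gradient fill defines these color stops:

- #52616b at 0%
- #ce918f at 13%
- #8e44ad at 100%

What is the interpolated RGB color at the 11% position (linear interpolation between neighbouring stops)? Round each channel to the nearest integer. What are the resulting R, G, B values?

(187, 138, 137)

11% lies between the 0% and 13% stops, so the local fraction is t = (11 − 0)/(13 − 0) = 11/13 ≈ 0.8462.
#52616b → (82, 97, 107); #ce918f → (206, 145, 143).
R = 82 + 0.8462 × (206 − 82) = 186.929 → 187
G = 97 + 0.8462 × (145 − 97) = 137.618 → 138
B = 107 + 0.8462 × (143 − 107) = 137.463 → 137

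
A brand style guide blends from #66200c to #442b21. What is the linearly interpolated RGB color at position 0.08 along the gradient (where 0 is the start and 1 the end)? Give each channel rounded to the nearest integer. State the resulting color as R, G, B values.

(99, 33, 14)

#66200c → (102, 32, 12); #442b21 → (68, 43, 33).
R = 102 + 0.08 × (68 − 102) = 102 + 0.08 × -34 = 99.28 → 99
G = 32 + 0.08 × (43 − 32) = 32 + 0.08 × 11 = 32.88 → 33
B = 12 + 0.08 × (33 − 12) = 12 + 0.08 × 21 = 13.68 → 14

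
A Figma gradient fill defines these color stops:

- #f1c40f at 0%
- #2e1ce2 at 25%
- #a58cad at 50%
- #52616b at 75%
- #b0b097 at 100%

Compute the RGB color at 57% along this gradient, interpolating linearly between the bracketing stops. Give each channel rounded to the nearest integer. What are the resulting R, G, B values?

(142, 128, 155)

57% lies between the 50% and 75% stops, so the local fraction is t = (57 − 50)/(75 − 50) = 7/25 ≈ 0.28.
#a58cad → (165, 140, 173); #52616b → (82, 97, 107).
R = 165 + 0.28 × (82 − 165) = 141.76 → 142
G = 140 + 0.28 × (97 − 140) = 127.96 → 128
B = 173 + 0.28 × (107 − 173) = 154.52 → 155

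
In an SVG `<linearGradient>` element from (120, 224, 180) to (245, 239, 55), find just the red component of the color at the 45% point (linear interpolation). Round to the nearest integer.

R = 120 + 0.45 × (245 − 120) = 176.25 → 176

176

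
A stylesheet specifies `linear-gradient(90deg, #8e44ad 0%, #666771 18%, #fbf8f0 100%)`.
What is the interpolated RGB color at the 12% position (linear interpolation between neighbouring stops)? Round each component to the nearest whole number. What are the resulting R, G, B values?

(115, 91, 133)

12% lies between the 0% and 18% stops, so the local fraction is t = (12 − 0)/(18 − 0) = 12/18 ≈ 0.6667.
#8e44ad → (142, 68, 173); #666771 → (102, 103, 113).
R = 142 + 0.6667 × (102 − 142) = 115.332 → 115
G = 68 + 0.6667 × (103 − 68) = 91.334 → 91
B = 173 + 0.6667 × (113 − 173) = 132.998 → 133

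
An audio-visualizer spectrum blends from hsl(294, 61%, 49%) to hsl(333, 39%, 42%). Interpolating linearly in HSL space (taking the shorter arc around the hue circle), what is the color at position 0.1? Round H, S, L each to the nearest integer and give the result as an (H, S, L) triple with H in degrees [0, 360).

(298, 59, 48)

Hue arc: Δh = 333 − 294 = 39° (|Δh| ≤ 180, already the shorter path).
H = 294 + 0.1 × (39) = 297.9 → 298°
S = 61 + 0.1 × (39 − 61) = 58.8 → 59%
L = 49 + 0.1 × (42 − 49) = 48.3 → 48%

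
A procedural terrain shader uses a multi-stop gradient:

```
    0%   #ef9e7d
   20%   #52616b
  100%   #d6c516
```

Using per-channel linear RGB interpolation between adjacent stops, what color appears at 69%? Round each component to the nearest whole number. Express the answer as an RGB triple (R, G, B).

69% lies between the 20% and 100% stops, so the local fraction is t = (69 − 20)/(100 − 20) = 49/80 ≈ 0.6125.
#52616b → (82, 97, 107); #d6c516 → (214, 197, 22).
R = 82 + 0.6125 × (214 − 82) = 162.85 → 163
G = 97 + 0.6125 × (197 − 97) = 158.25 → 158
B = 107 + 0.6125 × (22 − 107) = 54.937 → 55

(163, 158, 55)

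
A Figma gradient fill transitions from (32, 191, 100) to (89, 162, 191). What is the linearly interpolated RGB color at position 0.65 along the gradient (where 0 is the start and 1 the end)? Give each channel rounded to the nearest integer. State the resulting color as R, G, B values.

R = 32 + 0.65 × (89 − 32) = 32 + 0.65 × 57 = 69.05 → 69
G = 191 + 0.65 × (162 − 191) = 191 + 0.65 × -29 = 172.15 → 172
B = 100 + 0.65 × (191 − 100) = 100 + 0.65 × 91 = 159.15 → 159

(69, 172, 159)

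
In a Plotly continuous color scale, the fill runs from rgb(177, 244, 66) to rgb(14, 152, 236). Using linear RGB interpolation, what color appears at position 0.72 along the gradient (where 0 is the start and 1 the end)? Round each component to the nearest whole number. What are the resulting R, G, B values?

(60, 178, 188)

R = 177 + 0.72 × (14 − 177) = 177 + 0.72 × -163 = 59.64 → 60
G = 244 + 0.72 × (152 − 244) = 244 + 0.72 × -92 = 177.76 → 178
B = 66 + 0.72 × (236 − 66) = 66 + 0.72 × 170 = 188.4 → 188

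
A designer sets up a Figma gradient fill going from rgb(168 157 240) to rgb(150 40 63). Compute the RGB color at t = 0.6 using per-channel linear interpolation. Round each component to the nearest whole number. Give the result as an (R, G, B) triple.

R = 168 + 0.6 × (150 − 168) = 168 + 0.6 × -18 = 157.2 → 157
G = 157 + 0.6 × (40 − 157) = 157 + 0.6 × -117 = 86.8 → 87
B = 240 + 0.6 × (63 − 240) = 240 + 0.6 × -177 = 133.8 → 134

(157, 87, 134)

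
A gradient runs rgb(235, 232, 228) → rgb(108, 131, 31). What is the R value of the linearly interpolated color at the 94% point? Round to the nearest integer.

R = 235 + 0.94 × (108 − 235) = 115.62 → 116

116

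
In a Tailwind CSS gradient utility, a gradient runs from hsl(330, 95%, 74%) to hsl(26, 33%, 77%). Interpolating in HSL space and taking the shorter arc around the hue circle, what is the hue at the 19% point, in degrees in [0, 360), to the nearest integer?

341

Hue: 26 − 330 = -304°, but |-304| > 180 so the shorter arc goes the other way: Δh = -304 + 360 = 56°.
H = 330 + 0.19 × (56) = 340.64 → 341°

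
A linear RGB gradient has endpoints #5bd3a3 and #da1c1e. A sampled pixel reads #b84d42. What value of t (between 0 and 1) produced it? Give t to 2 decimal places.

0.73

Invert the lerp on the G channel (largest span, 183): t = (77 − 211) / (28 − 211) = -134/-183 = 0.73224.
Check on R: (184 − 91)/(218 − 91) = 0.7323 ✓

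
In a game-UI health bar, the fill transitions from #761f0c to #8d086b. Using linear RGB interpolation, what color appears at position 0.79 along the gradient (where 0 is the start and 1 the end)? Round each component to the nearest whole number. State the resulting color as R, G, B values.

(136, 13, 87)

#761f0c → (118, 31, 12); #8d086b → (141, 8, 107).
R = 118 + 0.79 × (141 − 118) = 118 + 0.79 × 23 = 136.17 → 136
G = 31 + 0.79 × (8 − 31) = 31 + 0.79 × -23 = 12.83 → 13
B = 12 + 0.79 × (107 − 12) = 12 + 0.79 × 95 = 87.05 → 87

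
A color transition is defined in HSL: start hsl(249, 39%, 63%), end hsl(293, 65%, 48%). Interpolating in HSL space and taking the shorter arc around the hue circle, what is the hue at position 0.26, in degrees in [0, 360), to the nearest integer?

260

Hue arc: Δh = 293 − 249 = 44° (|Δh| ≤ 180, already the shorter path).
H = 249 + 0.26 × (44) = 260.44 → 260°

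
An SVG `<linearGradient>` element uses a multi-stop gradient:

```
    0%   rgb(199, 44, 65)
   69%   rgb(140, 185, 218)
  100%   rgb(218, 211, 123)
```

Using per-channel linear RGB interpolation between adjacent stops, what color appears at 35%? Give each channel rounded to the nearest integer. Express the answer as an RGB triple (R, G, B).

(169, 116, 143)

35% lies between the 0% and 69% stops, so the local fraction is t = (35 − 0)/(69 − 0) = 35/69 ≈ 0.5072.
R = 199 + 0.5072 × (140 − 199) = 169.075 → 169
G = 44 + 0.5072 × (185 − 44) = 115.515 → 116
B = 65 + 0.5072 × (218 − 65) = 142.602 → 143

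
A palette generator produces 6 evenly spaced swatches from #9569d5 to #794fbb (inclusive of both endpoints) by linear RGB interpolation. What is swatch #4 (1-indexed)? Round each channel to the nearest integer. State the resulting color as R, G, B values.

(132, 89, 197)

With 6 swatches and endpoints inclusive, swatch 4 sits at t = (4 − 1)/(6 − 1) = 3/5 ≈ 0.6.
#9569d5 → (149, 105, 213); #794fbb → (121, 79, 187).
R = 149 + 0.6 × (121 − 149) = 132.2 → 132
G = 105 + 0.6 × (79 − 105) = 89.4 → 89
B = 213 + 0.6 × (187 − 213) = 197.4 → 197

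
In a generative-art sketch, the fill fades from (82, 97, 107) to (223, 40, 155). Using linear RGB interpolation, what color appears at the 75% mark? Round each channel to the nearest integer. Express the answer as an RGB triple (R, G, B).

(188, 54, 143)

75% corresponds to t = 0.75.
R = 82 + 0.75 × (223 − 82) = 82 + 0.75 × 141 = 187.75 → 188
G = 97 + 0.75 × (40 − 97) = 97 + 0.75 × -57 = 54.25 → 54
B = 107 + 0.75 × (155 − 107) = 107 + 0.75 × 48 = 143 → 143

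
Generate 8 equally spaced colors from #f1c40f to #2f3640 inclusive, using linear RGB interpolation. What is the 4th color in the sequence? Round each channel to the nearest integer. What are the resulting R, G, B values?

(158, 135, 36)

With 8 swatches and endpoints inclusive, swatch 4 sits at t = (4 − 1)/(8 − 1) = 3/7 ≈ 0.4286.
#f1c40f → (241, 196, 15); #2f3640 → (47, 54, 64).
R = 241 + 0.4286 × (47 − 241) = 157.852 → 158
G = 196 + 0.4286 × (54 − 196) = 135.139 → 135
B = 15 + 0.4286 × (64 − 15) = 36.001 → 36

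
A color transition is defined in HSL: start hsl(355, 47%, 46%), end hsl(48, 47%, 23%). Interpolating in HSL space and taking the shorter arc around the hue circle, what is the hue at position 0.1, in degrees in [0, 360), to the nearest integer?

0

Hue: 48 − 355 = -307°, but |-307| > 180 so the shorter arc goes the other way: Δh = -307 + 360 = 53°.
H = 355 + 0.1 × (53) = 360.3 → 360 → 360 mod 360 = 0°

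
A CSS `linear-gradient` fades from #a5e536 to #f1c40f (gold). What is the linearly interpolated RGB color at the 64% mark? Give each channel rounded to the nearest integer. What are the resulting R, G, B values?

#a5e536 → (165, 229, 54); #f1c40f → (241, 196, 15).
64% corresponds to t = 0.64.
R = 165 + 0.64 × (241 − 165) = 165 + 0.64 × 76 = 213.64 → 214
G = 229 + 0.64 × (196 − 229) = 229 + 0.64 × -33 = 207.88 → 208
B = 54 + 0.64 × (15 − 54) = 54 + 0.64 × -39 = 29.04 → 29

(214, 208, 29)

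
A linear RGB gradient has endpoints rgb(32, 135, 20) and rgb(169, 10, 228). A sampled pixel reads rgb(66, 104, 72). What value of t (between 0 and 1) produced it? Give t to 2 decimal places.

Invert the lerp on the B channel (largest span, 208): t = (72 − 20) / (228 − 20) = 52/208 = 0.25.
Check on R: (66 − 32)/(169 − 32) = 0.2482 ✓

0.25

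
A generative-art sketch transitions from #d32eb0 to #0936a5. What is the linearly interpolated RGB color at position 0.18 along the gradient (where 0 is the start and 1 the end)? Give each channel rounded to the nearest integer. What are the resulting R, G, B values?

(175, 47, 174)

#d32eb0 → (211, 46, 176); #0936a5 → (9, 54, 165).
R = 211 + 0.18 × (9 − 211) = 211 + 0.18 × -202 = 174.64 → 175
G = 46 + 0.18 × (54 − 46) = 46 + 0.18 × 8 = 47.44 → 47
B = 176 + 0.18 × (165 − 176) = 176 + 0.18 × -11 = 174.02 → 174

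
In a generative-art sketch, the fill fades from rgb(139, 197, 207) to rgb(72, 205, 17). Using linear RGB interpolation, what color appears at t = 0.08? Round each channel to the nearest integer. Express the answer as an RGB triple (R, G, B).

(134, 198, 192)

R = 139 + 0.08 × (72 − 139) = 139 + 0.08 × -67 = 133.64 → 134
G = 197 + 0.08 × (205 − 197) = 197 + 0.08 × 8 = 197.64 → 198
B = 207 + 0.08 × (17 − 207) = 207 + 0.08 × -190 = 191.8 → 192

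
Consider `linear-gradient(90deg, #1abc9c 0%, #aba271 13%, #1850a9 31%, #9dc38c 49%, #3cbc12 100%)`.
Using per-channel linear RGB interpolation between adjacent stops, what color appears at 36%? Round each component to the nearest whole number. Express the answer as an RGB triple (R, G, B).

(61, 112, 161)

36% lies between the 31% and 49% stops, so the local fraction is t = (36 − 31)/(49 − 31) = 5/18 ≈ 0.2778.
#1850a9 → (24, 80, 169); #9dc38c → (157, 195, 140).
R = 24 + 0.2778 × (157 − 24) = 60.947 → 61
G = 80 + 0.2778 × (195 − 80) = 111.947 → 112
B = 169 + 0.2778 × (140 − 169) = 160.944 → 161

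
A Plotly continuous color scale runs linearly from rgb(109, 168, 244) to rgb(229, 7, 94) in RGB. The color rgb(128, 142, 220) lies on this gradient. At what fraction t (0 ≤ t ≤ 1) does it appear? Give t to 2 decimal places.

Invert the lerp on the G channel (largest span, 161): t = (142 − 168) / (7 − 168) = -26/-161 = 0.16149.
Check on R: (128 − 109)/(229 − 109) = 0.1583 ✓

0.16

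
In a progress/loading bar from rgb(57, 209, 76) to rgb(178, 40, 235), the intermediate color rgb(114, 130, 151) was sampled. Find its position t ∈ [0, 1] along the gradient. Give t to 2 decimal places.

0.47

Invert the lerp on the G channel (largest span, 169): t = (130 − 209) / (40 − 209) = -79/-169 = 0.46746.
Check on R: (114 − 57)/(178 − 57) = 0.4711 ✓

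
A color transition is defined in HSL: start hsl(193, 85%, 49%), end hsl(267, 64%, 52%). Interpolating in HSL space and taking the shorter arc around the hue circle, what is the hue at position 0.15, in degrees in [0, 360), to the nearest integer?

Hue arc: Δh = 267 − 193 = 74° (|Δh| ≤ 180, already the shorter path).
H = 193 + 0.15 × (74) = 204.1 → 204°

204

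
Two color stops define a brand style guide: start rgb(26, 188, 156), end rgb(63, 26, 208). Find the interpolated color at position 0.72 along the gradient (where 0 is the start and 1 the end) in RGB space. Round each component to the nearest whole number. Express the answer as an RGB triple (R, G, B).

(53, 71, 193)

R = 26 + 0.72 × (63 − 26) = 26 + 0.72 × 37 = 52.64 → 53
G = 188 + 0.72 × (26 − 188) = 188 + 0.72 × -162 = 71.36 → 71
B = 156 + 0.72 × (208 − 156) = 156 + 0.72 × 52 = 193.44 → 193
So the blended color is (53, 71, 193), about #3547c1.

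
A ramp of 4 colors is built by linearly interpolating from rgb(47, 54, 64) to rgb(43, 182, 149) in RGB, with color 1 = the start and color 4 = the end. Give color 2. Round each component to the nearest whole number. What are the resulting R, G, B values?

With 4 swatches and endpoints inclusive, swatch 2 sits at t = (2 − 1)/(4 − 1) = 1/3 ≈ 0.3333.
R = 47 + 0.3333 × (43 − 47) = 45.667 → 46
G = 54 + 0.3333 × (182 − 54) = 96.662 → 97
B = 64 + 0.3333 × (149 − 64) = 92.331 → 92

(46, 97, 92)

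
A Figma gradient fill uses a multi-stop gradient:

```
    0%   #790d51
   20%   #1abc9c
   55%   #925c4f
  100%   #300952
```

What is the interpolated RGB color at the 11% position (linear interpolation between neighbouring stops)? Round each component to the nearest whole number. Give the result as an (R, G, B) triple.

(69, 109, 122)

11% lies between the 0% and 20% stops, so the local fraction is t = (11 − 0)/(20 − 0) = 11/20 ≈ 0.55.
#790d51 → (121, 13, 81); #1abc9c → (26, 188, 156).
R = 121 + 0.55 × (26 − 121) = 68.75 → 69
G = 13 + 0.55 × (188 − 13) = 109.25 → 109
B = 81 + 0.55 × (156 − 81) = 122.25 → 122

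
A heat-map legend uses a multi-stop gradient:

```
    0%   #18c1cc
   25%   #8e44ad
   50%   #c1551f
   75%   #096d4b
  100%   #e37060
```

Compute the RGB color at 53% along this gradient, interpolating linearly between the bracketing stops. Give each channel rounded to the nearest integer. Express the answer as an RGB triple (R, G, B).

53% lies between the 50% and 75% stops, so the local fraction is t = (53 − 50)/(75 − 50) = 3/25 ≈ 0.12.
#c1551f → (193, 85, 31); #096d4b → (9, 109, 75).
R = 193 + 0.12 × (9 − 193) = 170.92 → 171
G = 85 + 0.12 × (109 − 85) = 87.88 → 88
B = 31 + 0.12 × (75 − 31) = 36.28 → 36

(171, 88, 36)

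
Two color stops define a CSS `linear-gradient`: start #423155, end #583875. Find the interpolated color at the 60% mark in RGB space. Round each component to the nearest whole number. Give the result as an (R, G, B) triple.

#423155 → (66, 49, 85); #583875 → (88, 56, 117).
60% corresponds to t = 0.6.
R = 66 + 0.6 × (88 − 66) = 66 + 0.6 × 22 = 79.2 → 79
G = 49 + 0.6 × (56 − 49) = 49 + 0.6 × 7 = 53.2 → 53
B = 85 + 0.6 × (117 − 85) = 85 + 0.6 × 32 = 104.2 → 104

(79, 53, 104)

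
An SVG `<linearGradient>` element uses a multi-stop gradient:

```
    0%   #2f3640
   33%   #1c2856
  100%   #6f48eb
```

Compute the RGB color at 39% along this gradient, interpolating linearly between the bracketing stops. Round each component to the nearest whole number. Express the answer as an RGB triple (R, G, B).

39% lies between the 33% and 100% stops, so the local fraction is t = (39 − 33)/(100 − 33) = 6/67 ≈ 0.0896.
#1c2856 → (28, 40, 86); #6f48eb → (111, 72, 235).
R = 28 + 0.0896 × (111 − 28) = 35.437 → 35
G = 40 + 0.0896 × (72 − 40) = 42.867 → 43
B = 86 + 0.0896 × (235 − 86) = 99.35 → 99

(35, 43, 99)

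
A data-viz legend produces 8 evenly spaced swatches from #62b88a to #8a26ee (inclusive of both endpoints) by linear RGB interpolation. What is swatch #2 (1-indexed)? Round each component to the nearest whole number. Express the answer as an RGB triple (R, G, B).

With 8 swatches and endpoints inclusive, swatch 2 sits at t = (2 − 1)/(8 − 1) = 1/7 ≈ 0.1429.
#62b88a → (98, 184, 138); #8a26ee → (138, 38, 238).
R = 98 + 0.1429 × (138 − 98) = 103.716 → 104
G = 184 + 0.1429 × (38 − 184) = 163.137 → 163
B = 138 + 0.1429 × (238 − 138) = 152.29 → 152

(104, 163, 152)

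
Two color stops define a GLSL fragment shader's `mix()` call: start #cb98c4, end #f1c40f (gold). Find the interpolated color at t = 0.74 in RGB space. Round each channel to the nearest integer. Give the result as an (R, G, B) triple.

#cb98c4 → (203, 152, 196); #f1c40f → (241, 196, 15).
R = 203 + 0.74 × (241 − 203) = 203 + 0.74 × 38 = 231.12 → 231
G = 152 + 0.74 × (196 − 152) = 152 + 0.74 × 44 = 184.56 → 185
B = 196 + 0.74 × (15 − 196) = 196 + 0.74 × -181 = 62.06 → 62
So the blended color is (231, 185, 62), about #e7b93e.

(231, 185, 62)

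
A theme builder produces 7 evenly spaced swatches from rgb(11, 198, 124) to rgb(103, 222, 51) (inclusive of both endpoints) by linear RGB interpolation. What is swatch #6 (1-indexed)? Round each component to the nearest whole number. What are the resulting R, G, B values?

With 7 swatches and endpoints inclusive, swatch 6 sits at t = (6 − 1)/(7 − 1) = 5/6 ≈ 0.8333.
R = 11 + 0.8333 × (103 − 11) = 87.664 → 88
G = 198 + 0.8333 × (222 − 198) = 217.999 → 218
B = 124 + 0.8333 × (51 − 124) = 63.169 → 63

(88, 218, 63)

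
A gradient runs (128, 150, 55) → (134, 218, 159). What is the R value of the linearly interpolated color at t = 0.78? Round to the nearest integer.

R = 128 + 0.78 × (134 − 128) = 132.68 → 133

133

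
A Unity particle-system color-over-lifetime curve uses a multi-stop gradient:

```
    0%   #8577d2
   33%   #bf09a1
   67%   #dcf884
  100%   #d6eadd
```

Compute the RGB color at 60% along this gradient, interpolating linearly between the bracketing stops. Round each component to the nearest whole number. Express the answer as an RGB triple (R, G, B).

(214, 199, 138)

60% lies between the 33% and 67% stops, so the local fraction is t = (60 − 33)/(67 − 33) = 27/34 ≈ 0.7941.
#bf09a1 → (191, 9, 161); #dcf884 → (220, 248, 132).
R = 191 + 0.7941 × (220 − 191) = 214.029 → 214
G = 9 + 0.7941 × (248 − 9) = 198.79 → 199
B = 161 + 0.7941 × (132 − 161) = 137.971 → 138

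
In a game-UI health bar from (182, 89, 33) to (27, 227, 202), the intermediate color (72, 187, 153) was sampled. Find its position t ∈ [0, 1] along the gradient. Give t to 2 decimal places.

Invert the lerp on the B channel (largest span, 169): t = (153 − 33) / (202 − 33) = 120/169 = 0.71006.
Check on R: (72 − 182)/(27 − 182) = 0.7097 ✓

0.71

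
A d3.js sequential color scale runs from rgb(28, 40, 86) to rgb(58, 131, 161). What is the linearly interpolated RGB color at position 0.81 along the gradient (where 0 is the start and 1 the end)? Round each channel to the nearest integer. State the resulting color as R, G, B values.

R = 28 + 0.81 × (58 − 28) = 28 + 0.81 × 30 = 52.3 → 52
G = 40 + 0.81 × (131 − 40) = 40 + 0.81 × 91 = 113.71 → 114
B = 86 + 0.81 × (161 − 86) = 86 + 0.81 × 75 = 146.75 → 147
So the blended color is (52, 114, 147), about #347293.

(52, 114, 147)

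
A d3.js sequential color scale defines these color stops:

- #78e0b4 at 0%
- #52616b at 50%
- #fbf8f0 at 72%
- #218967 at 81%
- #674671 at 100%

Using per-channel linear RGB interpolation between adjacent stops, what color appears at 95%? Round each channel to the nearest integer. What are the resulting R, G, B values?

(85, 88, 110)

95% lies between the 81% and 100% stops, so the local fraction is t = (95 − 81)/(100 − 81) = 14/19 ≈ 0.7368.
#218967 → (33, 137, 103); #674671 → (103, 70, 113).
R = 33 + 0.7368 × (103 − 33) = 84.576 → 85
G = 137 + 0.7368 × (70 − 137) = 87.634 → 88
B = 103 + 0.7368 × (113 − 103) = 110.368 → 110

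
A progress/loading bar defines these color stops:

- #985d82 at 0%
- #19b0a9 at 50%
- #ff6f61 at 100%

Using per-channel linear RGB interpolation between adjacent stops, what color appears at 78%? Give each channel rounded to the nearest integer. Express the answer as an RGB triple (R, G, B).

78% lies between the 50% and 100% stops, so the local fraction is t = (78 − 50)/(100 − 50) = 28/50 ≈ 0.56.
#19b0a9 → (25, 176, 169); #ff6f61 → (255, 111, 97).
R = 25 + 0.56 × (255 − 25) = 153.8 → 154
G = 176 + 0.56 × (111 − 176) = 139.6 → 140
B = 169 + 0.56 × (97 − 169) = 128.68 → 129

(154, 140, 129)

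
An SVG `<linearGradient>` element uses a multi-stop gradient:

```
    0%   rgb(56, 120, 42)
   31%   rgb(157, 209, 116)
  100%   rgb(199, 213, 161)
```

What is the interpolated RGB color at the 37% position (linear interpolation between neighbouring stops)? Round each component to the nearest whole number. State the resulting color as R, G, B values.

(161, 209, 120)

37% lies between the 31% and 100% stops, so the local fraction is t = (37 − 31)/(100 − 31) = 6/69 ≈ 0.087.
R = 157 + 0.087 × (199 − 157) = 160.654 → 161
G = 209 + 0.087 × (213 − 209) = 209.348 → 209
B = 116 + 0.087 × (161 − 116) = 119.915 → 120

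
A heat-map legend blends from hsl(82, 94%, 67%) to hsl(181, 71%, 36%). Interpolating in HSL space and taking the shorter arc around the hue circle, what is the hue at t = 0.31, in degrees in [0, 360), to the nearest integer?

Hue arc: Δh = 181 − 82 = 99° (|Δh| ≤ 180, already the shorter path).
H = 82 + 0.31 × (99) = 112.69 → 113°

113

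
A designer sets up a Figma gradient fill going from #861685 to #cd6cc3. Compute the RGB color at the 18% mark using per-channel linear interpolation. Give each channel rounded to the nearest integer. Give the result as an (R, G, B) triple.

(147, 37, 144)

#861685 → (134, 22, 133); #cd6cc3 → (205, 108, 195).
18% corresponds to t = 0.18.
R = 134 + 0.18 × (205 − 134) = 134 + 0.18 × 71 = 146.78 → 147
G = 22 + 0.18 × (108 − 22) = 22 + 0.18 × 86 = 37.48 → 37
B = 133 + 0.18 × (195 − 133) = 133 + 0.18 × 62 = 144.16 → 144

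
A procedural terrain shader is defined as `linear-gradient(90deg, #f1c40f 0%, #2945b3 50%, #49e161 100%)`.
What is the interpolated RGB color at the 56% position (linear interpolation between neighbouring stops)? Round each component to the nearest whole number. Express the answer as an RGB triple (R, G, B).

(45, 88, 169)

56% lies between the 50% and 100% stops, so the local fraction is t = (56 − 50)/(100 − 50) = 6/50 ≈ 0.12.
#2945b3 → (41, 69, 179); #49e161 → (73, 225, 97).
R = 41 + 0.12 × (73 − 41) = 44.84 → 45
G = 69 + 0.12 × (225 − 69) = 87.72 → 88
B = 179 + 0.12 × (97 − 179) = 169.16 → 169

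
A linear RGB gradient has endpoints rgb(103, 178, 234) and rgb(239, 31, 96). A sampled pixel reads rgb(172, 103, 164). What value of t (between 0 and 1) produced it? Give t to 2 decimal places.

Invert the lerp on the G channel (largest span, 147): t = (103 − 178) / (31 − 178) = -75/-147 = 0.5102.
Check on R: (172 − 103)/(239 − 103) = 0.5074 ✓

0.51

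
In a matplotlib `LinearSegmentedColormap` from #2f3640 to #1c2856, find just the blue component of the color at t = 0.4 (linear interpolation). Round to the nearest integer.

73

B₁ = 64 (from #2f3640), B₂ = 86 (from #1c2856).
B = 64 + 0.4 × (86 − 64) = 72.8 → 73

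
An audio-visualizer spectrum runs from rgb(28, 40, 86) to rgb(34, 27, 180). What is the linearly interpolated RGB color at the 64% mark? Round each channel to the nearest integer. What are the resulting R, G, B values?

(32, 32, 146)

64% corresponds to t = 0.64.
R = 28 + 0.64 × (34 − 28) = 28 + 0.64 × 6 = 31.84 → 32
G = 40 + 0.64 × (27 − 40) = 40 + 0.64 × -13 = 31.68 → 32
B = 86 + 0.64 × (180 − 86) = 86 + 0.64 × 94 = 146.16 → 146
So the blended color is (32, 32, 146), about #202092.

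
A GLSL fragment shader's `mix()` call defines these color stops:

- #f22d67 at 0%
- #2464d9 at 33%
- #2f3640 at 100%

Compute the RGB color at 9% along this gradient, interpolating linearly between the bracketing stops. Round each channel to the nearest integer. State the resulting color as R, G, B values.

(186, 60, 134)

9% lies between the 0% and 33% stops, so the local fraction is t = (9 − 0)/(33 − 0) = 9/33 ≈ 0.2727.
#f22d67 → (242, 45, 103); #2464d9 → (36, 100, 217).
R = 242 + 0.2727 × (36 − 242) = 185.824 → 186
G = 45 + 0.2727 × (100 − 45) = 59.998 → 60
B = 103 + 0.2727 × (217 − 103) = 134.088 → 134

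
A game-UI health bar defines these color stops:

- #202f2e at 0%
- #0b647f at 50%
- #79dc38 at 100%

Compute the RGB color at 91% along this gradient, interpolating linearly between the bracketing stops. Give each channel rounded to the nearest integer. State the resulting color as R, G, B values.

91% lies between the 50% and 100% stops, so the local fraction is t = (91 − 50)/(100 − 50) = 41/50 ≈ 0.82.
#0b647f → (11, 100, 127); #79dc38 → (121, 220, 56).
R = 11 + 0.82 × (121 − 11) = 101.2 → 101
G = 100 + 0.82 × (220 − 100) = 198.4 → 198
B = 127 + 0.82 × (56 − 127) = 68.78 → 69

(101, 198, 69)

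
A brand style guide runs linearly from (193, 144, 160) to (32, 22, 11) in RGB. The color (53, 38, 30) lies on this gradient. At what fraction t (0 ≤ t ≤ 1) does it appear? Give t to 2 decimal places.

Invert the lerp on the R channel (largest span, 161): t = (53 − 193) / (32 − 193) = -140/-161 = 0.86957.
Check on G: (38 − 144)/(22 − 144) = 0.8689 ✓

0.87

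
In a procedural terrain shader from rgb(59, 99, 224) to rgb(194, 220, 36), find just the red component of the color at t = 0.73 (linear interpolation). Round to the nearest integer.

R = 59 + 0.73 × (194 − 59) = 157.55 → 158

158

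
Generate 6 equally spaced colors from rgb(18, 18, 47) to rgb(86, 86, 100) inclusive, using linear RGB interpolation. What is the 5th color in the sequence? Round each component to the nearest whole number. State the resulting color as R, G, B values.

(72, 72, 89)

With 6 swatches and endpoints inclusive, swatch 5 sits at t = (5 − 1)/(6 − 1) = 4/5 ≈ 0.8.
R = 18 + 0.8 × (86 − 18) = 72.4 → 72
G = 18 + 0.8 × (86 − 18) = 72.4 → 72
B = 47 + 0.8 × (100 − 47) = 89.4 → 89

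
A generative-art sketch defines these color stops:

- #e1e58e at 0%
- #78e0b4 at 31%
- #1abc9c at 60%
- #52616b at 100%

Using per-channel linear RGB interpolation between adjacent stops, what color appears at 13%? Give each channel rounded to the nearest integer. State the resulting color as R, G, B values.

(181, 227, 158)

13% lies between the 0% and 31% stops, so the local fraction is t = (13 − 0)/(31 − 0) = 13/31 ≈ 0.4194.
#e1e58e → (225, 229, 142); #78e0b4 → (120, 224, 180).
R = 225 + 0.4194 × (120 − 225) = 180.963 → 181
G = 229 + 0.4194 × (224 − 229) = 226.903 → 227
B = 142 + 0.4194 × (180 − 142) = 157.937 → 158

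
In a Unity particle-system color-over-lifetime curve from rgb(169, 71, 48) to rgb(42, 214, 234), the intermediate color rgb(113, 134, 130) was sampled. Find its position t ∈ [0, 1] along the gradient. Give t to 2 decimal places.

Invert the lerp on the B channel (largest span, 186): t = (130 − 48) / (234 − 48) = 82/186 = 0.44086.
Check on R: (113 − 169)/(42 − 169) = 0.4409 ✓

0.44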